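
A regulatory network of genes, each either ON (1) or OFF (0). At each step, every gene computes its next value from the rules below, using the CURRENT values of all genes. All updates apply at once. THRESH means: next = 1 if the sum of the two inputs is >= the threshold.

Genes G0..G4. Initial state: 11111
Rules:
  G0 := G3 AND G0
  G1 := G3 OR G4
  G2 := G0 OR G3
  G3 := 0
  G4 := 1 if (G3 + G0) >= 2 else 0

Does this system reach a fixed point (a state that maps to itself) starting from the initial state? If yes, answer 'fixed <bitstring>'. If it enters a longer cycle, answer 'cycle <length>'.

Step 0: 11111
Step 1: G0=G3&G0=1&1=1 G1=G3|G4=1|1=1 G2=G0|G3=1|1=1 G3=0(const) G4=(1+1>=2)=1 -> 11101
Step 2: G0=G3&G0=0&1=0 G1=G3|G4=0|1=1 G2=G0|G3=1|0=1 G3=0(const) G4=(0+1>=2)=0 -> 01100
Step 3: G0=G3&G0=0&0=0 G1=G3|G4=0|0=0 G2=G0|G3=0|0=0 G3=0(const) G4=(0+0>=2)=0 -> 00000
Step 4: G0=G3&G0=0&0=0 G1=G3|G4=0|0=0 G2=G0|G3=0|0=0 G3=0(const) G4=(0+0>=2)=0 -> 00000
Fixed point reached at step 3: 00000

Answer: fixed 00000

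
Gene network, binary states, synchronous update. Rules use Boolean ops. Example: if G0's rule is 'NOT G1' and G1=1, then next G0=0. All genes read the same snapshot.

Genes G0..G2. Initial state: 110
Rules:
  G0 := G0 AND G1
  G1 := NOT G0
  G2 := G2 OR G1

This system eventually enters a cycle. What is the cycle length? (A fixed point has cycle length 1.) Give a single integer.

Answer: 1

Derivation:
Step 0: 110
Step 1: G0=G0&G1=1&1=1 G1=NOT G0=NOT 1=0 G2=G2|G1=0|1=1 -> 101
Step 2: G0=G0&G1=1&0=0 G1=NOT G0=NOT 1=0 G2=G2|G1=1|0=1 -> 001
Step 3: G0=G0&G1=0&0=0 G1=NOT G0=NOT 0=1 G2=G2|G1=1|0=1 -> 011
Step 4: G0=G0&G1=0&1=0 G1=NOT G0=NOT 0=1 G2=G2|G1=1|1=1 -> 011
State from step 4 equals state from step 3 -> cycle length 1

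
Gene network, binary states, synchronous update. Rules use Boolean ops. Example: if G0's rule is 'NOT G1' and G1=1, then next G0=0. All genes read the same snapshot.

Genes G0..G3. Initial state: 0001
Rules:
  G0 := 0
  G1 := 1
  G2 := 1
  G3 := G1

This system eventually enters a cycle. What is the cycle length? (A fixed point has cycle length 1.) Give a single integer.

Answer: 1

Derivation:
Step 0: 0001
Step 1: G0=0(const) G1=1(const) G2=1(const) G3=G1=0 -> 0110
Step 2: G0=0(const) G1=1(const) G2=1(const) G3=G1=1 -> 0111
Step 3: G0=0(const) G1=1(const) G2=1(const) G3=G1=1 -> 0111
State from step 3 equals state from step 2 -> cycle length 1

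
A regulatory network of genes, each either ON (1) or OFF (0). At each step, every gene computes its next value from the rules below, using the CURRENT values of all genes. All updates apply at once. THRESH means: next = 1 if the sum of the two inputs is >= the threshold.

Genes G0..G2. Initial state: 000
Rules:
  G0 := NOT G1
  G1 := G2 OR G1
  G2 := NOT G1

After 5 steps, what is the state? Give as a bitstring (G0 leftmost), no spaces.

Step 1: G0=NOT G1=NOT 0=1 G1=G2|G1=0|0=0 G2=NOT G1=NOT 0=1 -> 101
Step 2: G0=NOT G1=NOT 0=1 G1=G2|G1=1|0=1 G2=NOT G1=NOT 0=1 -> 111
Step 3: G0=NOT G1=NOT 1=0 G1=G2|G1=1|1=1 G2=NOT G1=NOT 1=0 -> 010
Step 4: G0=NOT G1=NOT 1=0 G1=G2|G1=0|1=1 G2=NOT G1=NOT 1=0 -> 010
Step 5: G0=NOT G1=NOT 1=0 G1=G2|G1=0|1=1 G2=NOT G1=NOT 1=0 -> 010

010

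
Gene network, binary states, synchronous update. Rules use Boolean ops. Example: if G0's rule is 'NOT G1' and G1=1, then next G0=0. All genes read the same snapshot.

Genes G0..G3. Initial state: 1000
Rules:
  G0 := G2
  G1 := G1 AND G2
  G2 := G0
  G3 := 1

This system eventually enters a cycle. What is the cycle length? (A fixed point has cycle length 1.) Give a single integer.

Step 0: 1000
Step 1: G0=G2=0 G1=G1&G2=0&0=0 G2=G0=1 G3=1(const) -> 0011
Step 2: G0=G2=1 G1=G1&G2=0&1=0 G2=G0=0 G3=1(const) -> 1001
Step 3: G0=G2=0 G1=G1&G2=0&0=0 G2=G0=1 G3=1(const) -> 0011
State from step 3 equals state from step 1 -> cycle length 2

Answer: 2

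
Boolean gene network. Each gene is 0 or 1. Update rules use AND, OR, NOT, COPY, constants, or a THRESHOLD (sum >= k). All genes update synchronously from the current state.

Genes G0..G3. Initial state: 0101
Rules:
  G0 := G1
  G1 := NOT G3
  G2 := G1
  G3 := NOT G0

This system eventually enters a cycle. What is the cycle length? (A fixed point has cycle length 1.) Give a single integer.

Answer: 3

Derivation:
Step 0: 0101
Step 1: G0=G1=1 G1=NOT G3=NOT 1=0 G2=G1=1 G3=NOT G0=NOT 0=1 -> 1011
Step 2: G0=G1=0 G1=NOT G3=NOT 1=0 G2=G1=0 G3=NOT G0=NOT 1=0 -> 0000
Step 3: G0=G1=0 G1=NOT G3=NOT 0=1 G2=G1=0 G3=NOT G0=NOT 0=1 -> 0101
State from step 3 equals state from step 0 -> cycle length 3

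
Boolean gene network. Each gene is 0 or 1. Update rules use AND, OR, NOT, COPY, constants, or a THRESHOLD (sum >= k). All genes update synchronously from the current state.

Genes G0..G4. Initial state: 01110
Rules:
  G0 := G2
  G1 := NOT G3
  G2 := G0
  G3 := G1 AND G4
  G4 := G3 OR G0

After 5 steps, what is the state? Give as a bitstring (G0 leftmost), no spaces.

Step 1: G0=G2=1 G1=NOT G3=NOT 1=0 G2=G0=0 G3=G1&G4=1&0=0 G4=G3|G0=1|0=1 -> 10001
Step 2: G0=G2=0 G1=NOT G3=NOT 0=1 G2=G0=1 G3=G1&G4=0&1=0 G4=G3|G0=0|1=1 -> 01101
Step 3: G0=G2=1 G1=NOT G3=NOT 0=1 G2=G0=0 G3=G1&G4=1&1=1 G4=G3|G0=0|0=0 -> 11010
Step 4: G0=G2=0 G1=NOT G3=NOT 1=0 G2=G0=1 G3=G1&G4=1&0=0 G4=G3|G0=1|1=1 -> 00101
Step 5: G0=G2=1 G1=NOT G3=NOT 0=1 G2=G0=0 G3=G1&G4=0&1=0 G4=G3|G0=0|0=0 -> 11000

11000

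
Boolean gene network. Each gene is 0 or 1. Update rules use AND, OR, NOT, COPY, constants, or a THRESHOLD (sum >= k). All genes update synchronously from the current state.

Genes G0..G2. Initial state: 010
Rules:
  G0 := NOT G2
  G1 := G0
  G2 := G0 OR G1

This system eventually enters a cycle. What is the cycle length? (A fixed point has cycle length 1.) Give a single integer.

Answer: 5

Derivation:
Step 0: 010
Step 1: G0=NOT G2=NOT 0=1 G1=G0=0 G2=G0|G1=0|1=1 -> 101
Step 2: G0=NOT G2=NOT 1=0 G1=G0=1 G2=G0|G1=1|0=1 -> 011
Step 3: G0=NOT G2=NOT 1=0 G1=G0=0 G2=G0|G1=0|1=1 -> 001
Step 4: G0=NOT G2=NOT 1=0 G1=G0=0 G2=G0|G1=0|0=0 -> 000
Step 5: G0=NOT G2=NOT 0=1 G1=G0=0 G2=G0|G1=0|0=0 -> 100
Step 6: G0=NOT G2=NOT 0=1 G1=G0=1 G2=G0|G1=1|0=1 -> 111
Step 7: G0=NOT G2=NOT 1=0 G1=G0=1 G2=G0|G1=1|1=1 -> 011
State from step 7 equals state from step 2 -> cycle length 5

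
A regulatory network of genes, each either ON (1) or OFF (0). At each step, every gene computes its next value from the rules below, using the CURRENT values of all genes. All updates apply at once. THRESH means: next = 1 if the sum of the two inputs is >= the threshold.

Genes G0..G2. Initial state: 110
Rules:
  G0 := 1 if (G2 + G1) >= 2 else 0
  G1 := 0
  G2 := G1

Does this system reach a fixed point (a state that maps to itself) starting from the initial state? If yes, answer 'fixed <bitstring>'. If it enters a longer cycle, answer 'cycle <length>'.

Step 0: 110
Step 1: G0=(0+1>=2)=0 G1=0(const) G2=G1=1 -> 001
Step 2: G0=(1+0>=2)=0 G1=0(const) G2=G1=0 -> 000
Step 3: G0=(0+0>=2)=0 G1=0(const) G2=G1=0 -> 000
Fixed point reached at step 2: 000

Answer: fixed 000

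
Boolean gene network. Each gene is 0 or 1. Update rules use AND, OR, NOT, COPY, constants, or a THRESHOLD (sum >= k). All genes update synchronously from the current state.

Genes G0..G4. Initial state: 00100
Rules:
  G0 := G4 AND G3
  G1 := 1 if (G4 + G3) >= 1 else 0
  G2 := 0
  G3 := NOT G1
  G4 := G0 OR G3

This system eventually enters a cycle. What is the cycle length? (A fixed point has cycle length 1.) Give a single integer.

Step 0: 00100
Step 1: G0=G4&G3=0&0=0 G1=(0+0>=1)=0 G2=0(const) G3=NOT G1=NOT 0=1 G4=G0|G3=0|0=0 -> 00010
Step 2: G0=G4&G3=0&1=0 G1=(0+1>=1)=1 G2=0(const) G3=NOT G1=NOT 0=1 G4=G0|G3=0|1=1 -> 01011
Step 3: G0=G4&G3=1&1=1 G1=(1+1>=1)=1 G2=0(const) G3=NOT G1=NOT 1=0 G4=G0|G3=0|1=1 -> 11001
Step 4: G0=G4&G3=1&0=0 G1=(1+0>=1)=1 G2=0(const) G3=NOT G1=NOT 1=0 G4=G0|G3=1|0=1 -> 01001
Step 5: G0=G4&G3=1&0=0 G1=(1+0>=1)=1 G2=0(const) G3=NOT G1=NOT 1=0 G4=G0|G3=0|0=0 -> 01000
Step 6: G0=G4&G3=0&0=0 G1=(0+0>=1)=0 G2=0(const) G3=NOT G1=NOT 1=0 G4=G0|G3=0|0=0 -> 00000
Step 7: G0=G4&G3=0&0=0 G1=(0+0>=1)=0 G2=0(const) G3=NOT G1=NOT 0=1 G4=G0|G3=0|0=0 -> 00010
State from step 7 equals state from step 1 -> cycle length 6

Answer: 6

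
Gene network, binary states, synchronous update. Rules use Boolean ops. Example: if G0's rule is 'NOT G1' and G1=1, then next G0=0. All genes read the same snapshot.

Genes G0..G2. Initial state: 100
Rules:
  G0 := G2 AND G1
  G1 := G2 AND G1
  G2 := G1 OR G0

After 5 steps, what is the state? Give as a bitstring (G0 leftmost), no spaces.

Step 1: G0=G2&G1=0&0=0 G1=G2&G1=0&0=0 G2=G1|G0=0|1=1 -> 001
Step 2: G0=G2&G1=1&0=0 G1=G2&G1=1&0=0 G2=G1|G0=0|0=0 -> 000
Step 3: G0=G2&G1=0&0=0 G1=G2&G1=0&0=0 G2=G1|G0=0|0=0 -> 000
Step 4: G0=G2&G1=0&0=0 G1=G2&G1=0&0=0 G2=G1|G0=0|0=0 -> 000
Step 5: G0=G2&G1=0&0=0 G1=G2&G1=0&0=0 G2=G1|G0=0|0=0 -> 000

000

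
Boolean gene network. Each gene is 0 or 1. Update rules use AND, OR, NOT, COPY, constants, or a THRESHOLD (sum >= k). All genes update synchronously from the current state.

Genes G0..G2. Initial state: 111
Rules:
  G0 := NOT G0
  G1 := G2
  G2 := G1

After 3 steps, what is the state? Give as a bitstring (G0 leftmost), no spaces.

Step 1: G0=NOT G0=NOT 1=0 G1=G2=1 G2=G1=1 -> 011
Step 2: G0=NOT G0=NOT 0=1 G1=G2=1 G2=G1=1 -> 111
Step 3: G0=NOT G0=NOT 1=0 G1=G2=1 G2=G1=1 -> 011

011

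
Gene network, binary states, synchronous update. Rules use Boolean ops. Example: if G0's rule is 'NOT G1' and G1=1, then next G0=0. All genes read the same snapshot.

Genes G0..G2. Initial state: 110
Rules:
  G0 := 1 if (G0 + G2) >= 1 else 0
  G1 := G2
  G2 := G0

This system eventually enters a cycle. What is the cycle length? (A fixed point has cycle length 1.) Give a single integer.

Answer: 1

Derivation:
Step 0: 110
Step 1: G0=(1+0>=1)=1 G1=G2=0 G2=G0=1 -> 101
Step 2: G0=(1+1>=1)=1 G1=G2=1 G2=G0=1 -> 111
Step 3: G0=(1+1>=1)=1 G1=G2=1 G2=G0=1 -> 111
State from step 3 equals state from step 2 -> cycle length 1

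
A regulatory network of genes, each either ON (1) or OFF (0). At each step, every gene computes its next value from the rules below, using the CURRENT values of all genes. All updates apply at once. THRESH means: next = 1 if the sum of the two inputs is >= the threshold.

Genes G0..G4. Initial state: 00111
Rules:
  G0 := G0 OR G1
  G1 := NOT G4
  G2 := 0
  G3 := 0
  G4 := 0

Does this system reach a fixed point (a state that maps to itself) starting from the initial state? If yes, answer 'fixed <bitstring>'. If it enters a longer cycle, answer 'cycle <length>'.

Answer: fixed 11000

Derivation:
Step 0: 00111
Step 1: G0=G0|G1=0|0=0 G1=NOT G4=NOT 1=0 G2=0(const) G3=0(const) G4=0(const) -> 00000
Step 2: G0=G0|G1=0|0=0 G1=NOT G4=NOT 0=1 G2=0(const) G3=0(const) G4=0(const) -> 01000
Step 3: G0=G0|G1=0|1=1 G1=NOT G4=NOT 0=1 G2=0(const) G3=0(const) G4=0(const) -> 11000
Step 4: G0=G0|G1=1|1=1 G1=NOT G4=NOT 0=1 G2=0(const) G3=0(const) G4=0(const) -> 11000
Fixed point reached at step 3: 11000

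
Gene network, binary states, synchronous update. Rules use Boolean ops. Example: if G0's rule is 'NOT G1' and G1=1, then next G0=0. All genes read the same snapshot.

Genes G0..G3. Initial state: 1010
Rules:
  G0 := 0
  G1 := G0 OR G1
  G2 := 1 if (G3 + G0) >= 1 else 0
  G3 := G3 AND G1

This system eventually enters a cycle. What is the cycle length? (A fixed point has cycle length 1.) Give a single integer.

Answer: 1

Derivation:
Step 0: 1010
Step 1: G0=0(const) G1=G0|G1=1|0=1 G2=(0+1>=1)=1 G3=G3&G1=0&0=0 -> 0110
Step 2: G0=0(const) G1=G0|G1=0|1=1 G2=(0+0>=1)=0 G3=G3&G1=0&1=0 -> 0100
Step 3: G0=0(const) G1=G0|G1=0|1=1 G2=(0+0>=1)=0 G3=G3&G1=0&1=0 -> 0100
State from step 3 equals state from step 2 -> cycle length 1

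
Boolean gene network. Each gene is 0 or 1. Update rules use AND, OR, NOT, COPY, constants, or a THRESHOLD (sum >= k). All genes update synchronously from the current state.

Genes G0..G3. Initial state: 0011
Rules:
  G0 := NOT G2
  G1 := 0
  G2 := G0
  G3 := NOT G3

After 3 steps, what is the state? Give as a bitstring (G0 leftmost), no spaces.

Step 1: G0=NOT G2=NOT 1=0 G1=0(const) G2=G0=0 G3=NOT G3=NOT 1=0 -> 0000
Step 2: G0=NOT G2=NOT 0=1 G1=0(const) G2=G0=0 G3=NOT G3=NOT 0=1 -> 1001
Step 3: G0=NOT G2=NOT 0=1 G1=0(const) G2=G0=1 G3=NOT G3=NOT 1=0 -> 1010

1010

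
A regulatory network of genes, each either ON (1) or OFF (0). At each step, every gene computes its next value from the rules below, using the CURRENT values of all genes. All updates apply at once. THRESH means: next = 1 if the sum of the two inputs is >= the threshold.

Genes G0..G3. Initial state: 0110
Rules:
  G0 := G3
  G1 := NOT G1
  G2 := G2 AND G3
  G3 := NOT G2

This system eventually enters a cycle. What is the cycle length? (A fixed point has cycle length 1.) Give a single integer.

Step 0: 0110
Step 1: G0=G3=0 G1=NOT G1=NOT 1=0 G2=G2&G3=1&0=0 G3=NOT G2=NOT 1=0 -> 0000
Step 2: G0=G3=0 G1=NOT G1=NOT 0=1 G2=G2&G3=0&0=0 G3=NOT G2=NOT 0=1 -> 0101
Step 3: G0=G3=1 G1=NOT G1=NOT 1=0 G2=G2&G3=0&1=0 G3=NOT G2=NOT 0=1 -> 1001
Step 4: G0=G3=1 G1=NOT G1=NOT 0=1 G2=G2&G3=0&1=0 G3=NOT G2=NOT 0=1 -> 1101
Step 5: G0=G3=1 G1=NOT G1=NOT 1=0 G2=G2&G3=0&1=0 G3=NOT G2=NOT 0=1 -> 1001
State from step 5 equals state from step 3 -> cycle length 2

Answer: 2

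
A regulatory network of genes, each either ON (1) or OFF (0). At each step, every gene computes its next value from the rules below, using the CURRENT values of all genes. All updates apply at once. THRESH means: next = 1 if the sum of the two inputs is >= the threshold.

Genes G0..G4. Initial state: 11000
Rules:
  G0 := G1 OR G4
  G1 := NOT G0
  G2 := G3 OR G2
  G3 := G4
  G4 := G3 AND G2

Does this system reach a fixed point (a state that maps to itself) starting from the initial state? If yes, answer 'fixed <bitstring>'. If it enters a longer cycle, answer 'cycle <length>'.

Step 0: 11000
Step 1: G0=G1|G4=1|0=1 G1=NOT G0=NOT 1=0 G2=G3|G2=0|0=0 G3=G4=0 G4=G3&G2=0&0=0 -> 10000
Step 2: G0=G1|G4=0|0=0 G1=NOT G0=NOT 1=0 G2=G3|G2=0|0=0 G3=G4=0 G4=G3&G2=0&0=0 -> 00000
Step 3: G0=G1|G4=0|0=0 G1=NOT G0=NOT 0=1 G2=G3|G2=0|0=0 G3=G4=0 G4=G3&G2=0&0=0 -> 01000
Step 4: G0=G1|G4=1|0=1 G1=NOT G0=NOT 0=1 G2=G3|G2=0|0=0 G3=G4=0 G4=G3&G2=0&0=0 -> 11000
Cycle of length 4 starting at step 0 -> no fixed point

Answer: cycle 4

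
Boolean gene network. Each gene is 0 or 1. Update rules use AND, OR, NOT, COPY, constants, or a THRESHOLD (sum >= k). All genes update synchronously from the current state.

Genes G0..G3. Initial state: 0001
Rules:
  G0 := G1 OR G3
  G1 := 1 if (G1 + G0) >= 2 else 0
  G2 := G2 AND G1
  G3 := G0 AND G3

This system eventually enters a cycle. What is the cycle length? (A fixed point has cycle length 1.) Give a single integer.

Answer: 1

Derivation:
Step 0: 0001
Step 1: G0=G1|G3=0|1=1 G1=(0+0>=2)=0 G2=G2&G1=0&0=0 G3=G0&G3=0&1=0 -> 1000
Step 2: G0=G1|G3=0|0=0 G1=(0+1>=2)=0 G2=G2&G1=0&0=0 G3=G0&G3=1&0=0 -> 0000
Step 3: G0=G1|G3=0|0=0 G1=(0+0>=2)=0 G2=G2&G1=0&0=0 G3=G0&G3=0&0=0 -> 0000
State from step 3 equals state from step 2 -> cycle length 1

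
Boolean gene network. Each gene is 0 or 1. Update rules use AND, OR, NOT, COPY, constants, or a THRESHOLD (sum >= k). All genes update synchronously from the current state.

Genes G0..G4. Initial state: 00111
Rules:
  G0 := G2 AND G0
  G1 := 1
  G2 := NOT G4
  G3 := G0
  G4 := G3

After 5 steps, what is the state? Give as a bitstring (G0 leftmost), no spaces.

Step 1: G0=G2&G0=1&0=0 G1=1(const) G2=NOT G4=NOT 1=0 G3=G0=0 G4=G3=1 -> 01001
Step 2: G0=G2&G0=0&0=0 G1=1(const) G2=NOT G4=NOT 1=0 G3=G0=0 G4=G3=0 -> 01000
Step 3: G0=G2&G0=0&0=0 G1=1(const) G2=NOT G4=NOT 0=1 G3=G0=0 G4=G3=0 -> 01100
Step 4: G0=G2&G0=1&0=0 G1=1(const) G2=NOT G4=NOT 0=1 G3=G0=0 G4=G3=0 -> 01100
Step 5: G0=G2&G0=1&0=0 G1=1(const) G2=NOT G4=NOT 0=1 G3=G0=0 G4=G3=0 -> 01100

01100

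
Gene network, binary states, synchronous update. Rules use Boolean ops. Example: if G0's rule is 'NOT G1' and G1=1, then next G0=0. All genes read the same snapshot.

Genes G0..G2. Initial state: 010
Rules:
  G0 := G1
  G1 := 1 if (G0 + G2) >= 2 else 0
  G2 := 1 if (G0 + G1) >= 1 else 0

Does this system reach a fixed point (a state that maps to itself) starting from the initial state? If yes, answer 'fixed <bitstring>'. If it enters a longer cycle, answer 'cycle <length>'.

Step 0: 010
Step 1: G0=G1=1 G1=(0+0>=2)=0 G2=(0+1>=1)=1 -> 101
Step 2: G0=G1=0 G1=(1+1>=2)=1 G2=(1+0>=1)=1 -> 011
Step 3: G0=G1=1 G1=(0+1>=2)=0 G2=(0+1>=1)=1 -> 101
Cycle of length 2 starting at step 1 -> no fixed point

Answer: cycle 2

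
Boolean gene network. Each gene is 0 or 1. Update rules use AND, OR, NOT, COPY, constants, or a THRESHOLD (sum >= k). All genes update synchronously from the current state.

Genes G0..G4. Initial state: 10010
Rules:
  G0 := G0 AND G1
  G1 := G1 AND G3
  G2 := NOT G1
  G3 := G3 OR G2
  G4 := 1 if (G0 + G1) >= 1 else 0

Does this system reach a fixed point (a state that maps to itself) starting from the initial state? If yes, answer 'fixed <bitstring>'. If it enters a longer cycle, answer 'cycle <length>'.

Answer: fixed 00110

Derivation:
Step 0: 10010
Step 1: G0=G0&G1=1&0=0 G1=G1&G3=0&1=0 G2=NOT G1=NOT 0=1 G3=G3|G2=1|0=1 G4=(1+0>=1)=1 -> 00111
Step 2: G0=G0&G1=0&0=0 G1=G1&G3=0&1=0 G2=NOT G1=NOT 0=1 G3=G3|G2=1|1=1 G4=(0+0>=1)=0 -> 00110
Step 3: G0=G0&G1=0&0=0 G1=G1&G3=0&1=0 G2=NOT G1=NOT 0=1 G3=G3|G2=1|1=1 G4=(0+0>=1)=0 -> 00110
Fixed point reached at step 2: 00110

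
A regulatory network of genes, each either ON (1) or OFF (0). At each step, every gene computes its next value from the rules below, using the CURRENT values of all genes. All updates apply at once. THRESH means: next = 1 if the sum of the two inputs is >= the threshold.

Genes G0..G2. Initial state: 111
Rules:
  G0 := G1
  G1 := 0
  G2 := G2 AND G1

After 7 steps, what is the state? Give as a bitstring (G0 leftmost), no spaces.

Step 1: G0=G1=1 G1=0(const) G2=G2&G1=1&1=1 -> 101
Step 2: G0=G1=0 G1=0(const) G2=G2&G1=1&0=0 -> 000
Step 3: G0=G1=0 G1=0(const) G2=G2&G1=0&0=0 -> 000
Step 4: G0=G1=0 G1=0(const) G2=G2&G1=0&0=0 -> 000
Step 5: G0=G1=0 G1=0(const) G2=G2&G1=0&0=0 -> 000
Step 6: G0=G1=0 G1=0(const) G2=G2&G1=0&0=0 -> 000
Step 7: G0=G1=0 G1=0(const) G2=G2&G1=0&0=0 -> 000

000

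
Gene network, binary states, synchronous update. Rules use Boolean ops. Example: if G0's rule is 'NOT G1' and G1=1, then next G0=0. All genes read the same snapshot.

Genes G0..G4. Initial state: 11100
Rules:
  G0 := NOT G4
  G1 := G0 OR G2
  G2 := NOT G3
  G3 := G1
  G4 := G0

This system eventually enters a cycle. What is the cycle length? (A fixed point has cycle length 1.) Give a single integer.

Answer: 4

Derivation:
Step 0: 11100
Step 1: G0=NOT G4=NOT 0=1 G1=G0|G2=1|1=1 G2=NOT G3=NOT 0=1 G3=G1=1 G4=G0=1 -> 11111
Step 2: G0=NOT G4=NOT 1=0 G1=G0|G2=1|1=1 G2=NOT G3=NOT 1=0 G3=G1=1 G4=G0=1 -> 01011
Step 3: G0=NOT G4=NOT 1=0 G1=G0|G2=0|0=0 G2=NOT G3=NOT 1=0 G3=G1=1 G4=G0=0 -> 00010
Step 4: G0=NOT G4=NOT 0=1 G1=G0|G2=0|0=0 G2=NOT G3=NOT 1=0 G3=G1=0 G4=G0=0 -> 10000
Step 5: G0=NOT G4=NOT 0=1 G1=G0|G2=1|0=1 G2=NOT G3=NOT 0=1 G3=G1=0 G4=G0=1 -> 11101
Step 6: G0=NOT G4=NOT 1=0 G1=G0|G2=1|1=1 G2=NOT G3=NOT 0=1 G3=G1=1 G4=G0=1 -> 01111
Step 7: G0=NOT G4=NOT 1=0 G1=G0|G2=0|1=1 G2=NOT G3=NOT 1=0 G3=G1=1 G4=G0=0 -> 01010
Step 8: G0=NOT G4=NOT 0=1 G1=G0|G2=0|0=0 G2=NOT G3=NOT 1=0 G3=G1=1 G4=G0=0 -> 10010
Step 9: G0=NOT G4=NOT 0=1 G1=G0|G2=1|0=1 G2=NOT G3=NOT 1=0 G3=G1=0 G4=G0=1 -> 11001
Step 10: G0=NOT G4=NOT 1=0 G1=G0|G2=1|0=1 G2=NOT G3=NOT 0=1 G3=G1=1 G4=G0=1 -> 01111
State from step 10 equals state from step 6 -> cycle length 4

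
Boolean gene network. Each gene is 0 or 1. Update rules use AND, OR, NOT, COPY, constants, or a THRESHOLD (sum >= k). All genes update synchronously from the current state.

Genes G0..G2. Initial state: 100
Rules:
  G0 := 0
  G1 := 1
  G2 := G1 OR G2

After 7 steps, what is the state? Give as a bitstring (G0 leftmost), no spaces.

Step 1: G0=0(const) G1=1(const) G2=G1|G2=0|0=0 -> 010
Step 2: G0=0(const) G1=1(const) G2=G1|G2=1|0=1 -> 011
Step 3: G0=0(const) G1=1(const) G2=G1|G2=1|1=1 -> 011
Step 4: G0=0(const) G1=1(const) G2=G1|G2=1|1=1 -> 011
Step 5: G0=0(const) G1=1(const) G2=G1|G2=1|1=1 -> 011
Step 6: G0=0(const) G1=1(const) G2=G1|G2=1|1=1 -> 011
Step 7: G0=0(const) G1=1(const) G2=G1|G2=1|1=1 -> 011

011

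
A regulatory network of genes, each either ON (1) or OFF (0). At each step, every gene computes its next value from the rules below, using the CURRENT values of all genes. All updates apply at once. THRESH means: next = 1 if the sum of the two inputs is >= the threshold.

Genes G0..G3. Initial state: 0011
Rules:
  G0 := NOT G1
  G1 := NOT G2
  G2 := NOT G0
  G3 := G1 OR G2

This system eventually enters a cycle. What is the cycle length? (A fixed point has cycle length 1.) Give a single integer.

Answer: 6

Derivation:
Step 0: 0011
Step 1: G0=NOT G1=NOT 0=1 G1=NOT G2=NOT 1=0 G2=NOT G0=NOT 0=1 G3=G1|G2=0|1=1 -> 1011
Step 2: G0=NOT G1=NOT 0=1 G1=NOT G2=NOT 1=0 G2=NOT G0=NOT 1=0 G3=G1|G2=0|1=1 -> 1001
Step 3: G0=NOT G1=NOT 0=1 G1=NOT G2=NOT 0=1 G2=NOT G0=NOT 1=0 G3=G1|G2=0|0=0 -> 1100
Step 4: G0=NOT G1=NOT 1=0 G1=NOT G2=NOT 0=1 G2=NOT G0=NOT 1=0 G3=G1|G2=1|0=1 -> 0101
Step 5: G0=NOT G1=NOT 1=0 G1=NOT G2=NOT 0=1 G2=NOT G0=NOT 0=1 G3=G1|G2=1|0=1 -> 0111
Step 6: G0=NOT G1=NOT 1=0 G1=NOT G2=NOT 1=0 G2=NOT G0=NOT 0=1 G3=G1|G2=1|1=1 -> 0011
State from step 6 equals state from step 0 -> cycle length 6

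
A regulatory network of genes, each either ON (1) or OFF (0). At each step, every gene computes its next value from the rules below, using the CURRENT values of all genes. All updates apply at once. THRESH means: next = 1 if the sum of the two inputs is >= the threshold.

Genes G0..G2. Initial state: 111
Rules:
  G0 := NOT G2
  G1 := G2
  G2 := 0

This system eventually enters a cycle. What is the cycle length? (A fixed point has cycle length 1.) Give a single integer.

Step 0: 111
Step 1: G0=NOT G2=NOT 1=0 G1=G2=1 G2=0(const) -> 010
Step 2: G0=NOT G2=NOT 0=1 G1=G2=0 G2=0(const) -> 100
Step 3: G0=NOT G2=NOT 0=1 G1=G2=0 G2=0(const) -> 100
State from step 3 equals state from step 2 -> cycle length 1

Answer: 1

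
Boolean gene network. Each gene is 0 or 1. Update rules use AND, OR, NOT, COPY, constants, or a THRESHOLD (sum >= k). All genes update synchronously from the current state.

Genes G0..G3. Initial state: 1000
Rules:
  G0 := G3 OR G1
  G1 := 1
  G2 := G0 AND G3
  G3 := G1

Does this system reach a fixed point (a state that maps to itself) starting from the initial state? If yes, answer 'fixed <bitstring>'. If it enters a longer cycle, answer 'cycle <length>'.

Step 0: 1000
Step 1: G0=G3|G1=0|0=0 G1=1(const) G2=G0&G3=1&0=0 G3=G1=0 -> 0100
Step 2: G0=G3|G1=0|1=1 G1=1(const) G2=G0&G3=0&0=0 G3=G1=1 -> 1101
Step 3: G0=G3|G1=1|1=1 G1=1(const) G2=G0&G3=1&1=1 G3=G1=1 -> 1111
Step 4: G0=G3|G1=1|1=1 G1=1(const) G2=G0&G3=1&1=1 G3=G1=1 -> 1111
Fixed point reached at step 3: 1111

Answer: fixed 1111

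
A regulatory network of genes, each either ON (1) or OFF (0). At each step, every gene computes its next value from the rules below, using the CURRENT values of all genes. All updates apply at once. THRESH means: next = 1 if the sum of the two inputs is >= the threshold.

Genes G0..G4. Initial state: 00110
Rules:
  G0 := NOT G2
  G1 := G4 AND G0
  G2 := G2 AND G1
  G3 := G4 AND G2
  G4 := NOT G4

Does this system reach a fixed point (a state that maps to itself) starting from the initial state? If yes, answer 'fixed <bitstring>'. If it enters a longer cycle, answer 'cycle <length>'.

Step 0: 00110
Step 1: G0=NOT G2=NOT 1=0 G1=G4&G0=0&0=0 G2=G2&G1=1&0=0 G3=G4&G2=0&1=0 G4=NOT G4=NOT 0=1 -> 00001
Step 2: G0=NOT G2=NOT 0=1 G1=G4&G0=1&0=0 G2=G2&G1=0&0=0 G3=G4&G2=1&0=0 G4=NOT G4=NOT 1=0 -> 10000
Step 3: G0=NOT G2=NOT 0=1 G1=G4&G0=0&1=0 G2=G2&G1=0&0=0 G3=G4&G2=0&0=0 G4=NOT G4=NOT 0=1 -> 10001
Step 4: G0=NOT G2=NOT 0=1 G1=G4&G0=1&1=1 G2=G2&G1=0&0=0 G3=G4&G2=1&0=0 G4=NOT G4=NOT 1=0 -> 11000
Step 5: G0=NOT G2=NOT 0=1 G1=G4&G0=0&1=0 G2=G2&G1=0&1=0 G3=G4&G2=0&0=0 G4=NOT G4=NOT 0=1 -> 10001
Cycle of length 2 starting at step 3 -> no fixed point

Answer: cycle 2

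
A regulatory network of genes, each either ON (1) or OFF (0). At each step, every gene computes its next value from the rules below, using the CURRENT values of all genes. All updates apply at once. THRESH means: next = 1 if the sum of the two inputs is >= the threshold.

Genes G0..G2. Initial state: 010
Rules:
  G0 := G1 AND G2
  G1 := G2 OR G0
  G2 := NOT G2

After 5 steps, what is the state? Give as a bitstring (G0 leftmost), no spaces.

Step 1: G0=G1&G2=1&0=0 G1=G2|G0=0|0=0 G2=NOT G2=NOT 0=1 -> 001
Step 2: G0=G1&G2=0&1=0 G1=G2|G0=1|0=1 G2=NOT G2=NOT 1=0 -> 010
Step 3: G0=G1&G2=1&0=0 G1=G2|G0=0|0=0 G2=NOT G2=NOT 0=1 -> 001
Step 4: G0=G1&G2=0&1=0 G1=G2|G0=1|0=1 G2=NOT G2=NOT 1=0 -> 010
Step 5: G0=G1&G2=1&0=0 G1=G2|G0=0|0=0 G2=NOT G2=NOT 0=1 -> 001

001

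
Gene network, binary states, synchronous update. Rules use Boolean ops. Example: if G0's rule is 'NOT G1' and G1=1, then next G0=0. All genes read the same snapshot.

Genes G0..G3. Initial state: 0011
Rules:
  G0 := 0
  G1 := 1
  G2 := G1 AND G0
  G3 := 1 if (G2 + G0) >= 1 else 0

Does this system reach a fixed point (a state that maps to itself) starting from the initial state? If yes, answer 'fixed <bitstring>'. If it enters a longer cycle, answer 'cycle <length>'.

Answer: fixed 0100

Derivation:
Step 0: 0011
Step 1: G0=0(const) G1=1(const) G2=G1&G0=0&0=0 G3=(1+0>=1)=1 -> 0101
Step 2: G0=0(const) G1=1(const) G2=G1&G0=1&0=0 G3=(0+0>=1)=0 -> 0100
Step 3: G0=0(const) G1=1(const) G2=G1&G0=1&0=0 G3=(0+0>=1)=0 -> 0100
Fixed point reached at step 2: 0100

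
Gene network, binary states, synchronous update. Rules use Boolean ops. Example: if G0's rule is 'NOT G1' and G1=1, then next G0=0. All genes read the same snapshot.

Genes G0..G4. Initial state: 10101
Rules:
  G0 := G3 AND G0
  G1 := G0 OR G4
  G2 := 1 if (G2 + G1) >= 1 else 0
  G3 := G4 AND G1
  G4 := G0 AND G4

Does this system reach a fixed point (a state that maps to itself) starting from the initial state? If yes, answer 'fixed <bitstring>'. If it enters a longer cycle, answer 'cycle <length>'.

Answer: fixed 00100

Derivation:
Step 0: 10101
Step 1: G0=G3&G0=0&1=0 G1=G0|G4=1|1=1 G2=(1+0>=1)=1 G3=G4&G1=1&0=0 G4=G0&G4=1&1=1 -> 01101
Step 2: G0=G3&G0=0&0=0 G1=G0|G4=0|1=1 G2=(1+1>=1)=1 G3=G4&G1=1&1=1 G4=G0&G4=0&1=0 -> 01110
Step 3: G0=G3&G0=1&0=0 G1=G0|G4=0|0=0 G2=(1+1>=1)=1 G3=G4&G1=0&1=0 G4=G0&G4=0&0=0 -> 00100
Step 4: G0=G3&G0=0&0=0 G1=G0|G4=0|0=0 G2=(1+0>=1)=1 G3=G4&G1=0&0=0 G4=G0&G4=0&0=0 -> 00100
Fixed point reached at step 3: 00100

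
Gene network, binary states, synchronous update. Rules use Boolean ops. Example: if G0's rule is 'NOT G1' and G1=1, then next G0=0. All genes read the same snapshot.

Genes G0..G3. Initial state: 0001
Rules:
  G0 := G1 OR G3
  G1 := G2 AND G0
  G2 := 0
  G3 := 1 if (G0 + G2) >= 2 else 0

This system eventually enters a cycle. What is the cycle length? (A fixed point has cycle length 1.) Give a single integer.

Step 0: 0001
Step 1: G0=G1|G3=0|1=1 G1=G2&G0=0&0=0 G2=0(const) G3=(0+0>=2)=0 -> 1000
Step 2: G0=G1|G3=0|0=0 G1=G2&G0=0&1=0 G2=0(const) G3=(1+0>=2)=0 -> 0000
Step 3: G0=G1|G3=0|0=0 G1=G2&G0=0&0=0 G2=0(const) G3=(0+0>=2)=0 -> 0000
State from step 3 equals state from step 2 -> cycle length 1

Answer: 1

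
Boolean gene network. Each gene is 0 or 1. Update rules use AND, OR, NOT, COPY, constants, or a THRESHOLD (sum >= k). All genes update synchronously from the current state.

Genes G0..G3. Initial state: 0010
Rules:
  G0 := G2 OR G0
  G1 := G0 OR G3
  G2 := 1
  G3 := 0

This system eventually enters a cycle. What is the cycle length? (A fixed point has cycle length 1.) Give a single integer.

Step 0: 0010
Step 1: G0=G2|G0=1|0=1 G1=G0|G3=0|0=0 G2=1(const) G3=0(const) -> 1010
Step 2: G0=G2|G0=1|1=1 G1=G0|G3=1|0=1 G2=1(const) G3=0(const) -> 1110
Step 3: G0=G2|G0=1|1=1 G1=G0|G3=1|0=1 G2=1(const) G3=0(const) -> 1110
State from step 3 equals state from step 2 -> cycle length 1

Answer: 1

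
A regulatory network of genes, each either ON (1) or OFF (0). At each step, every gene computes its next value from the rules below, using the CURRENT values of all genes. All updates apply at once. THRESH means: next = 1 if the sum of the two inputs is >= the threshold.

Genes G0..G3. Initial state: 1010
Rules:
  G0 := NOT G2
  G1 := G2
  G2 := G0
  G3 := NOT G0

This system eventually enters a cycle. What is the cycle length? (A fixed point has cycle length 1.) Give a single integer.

Step 0: 1010
Step 1: G0=NOT G2=NOT 1=0 G1=G2=1 G2=G0=1 G3=NOT G0=NOT 1=0 -> 0110
Step 2: G0=NOT G2=NOT 1=0 G1=G2=1 G2=G0=0 G3=NOT G0=NOT 0=1 -> 0101
Step 3: G0=NOT G2=NOT 0=1 G1=G2=0 G2=G0=0 G3=NOT G0=NOT 0=1 -> 1001
Step 4: G0=NOT G2=NOT 0=1 G1=G2=0 G2=G0=1 G3=NOT G0=NOT 1=0 -> 1010
State from step 4 equals state from step 0 -> cycle length 4

Answer: 4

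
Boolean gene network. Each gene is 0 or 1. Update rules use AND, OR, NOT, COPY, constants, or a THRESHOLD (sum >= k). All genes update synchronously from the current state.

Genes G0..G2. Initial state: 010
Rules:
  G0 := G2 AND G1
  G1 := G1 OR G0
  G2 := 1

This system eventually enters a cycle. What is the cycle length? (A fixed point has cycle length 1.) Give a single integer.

Answer: 1

Derivation:
Step 0: 010
Step 1: G0=G2&G1=0&1=0 G1=G1|G0=1|0=1 G2=1(const) -> 011
Step 2: G0=G2&G1=1&1=1 G1=G1|G0=1|0=1 G2=1(const) -> 111
Step 3: G0=G2&G1=1&1=1 G1=G1|G0=1|1=1 G2=1(const) -> 111
State from step 3 equals state from step 2 -> cycle length 1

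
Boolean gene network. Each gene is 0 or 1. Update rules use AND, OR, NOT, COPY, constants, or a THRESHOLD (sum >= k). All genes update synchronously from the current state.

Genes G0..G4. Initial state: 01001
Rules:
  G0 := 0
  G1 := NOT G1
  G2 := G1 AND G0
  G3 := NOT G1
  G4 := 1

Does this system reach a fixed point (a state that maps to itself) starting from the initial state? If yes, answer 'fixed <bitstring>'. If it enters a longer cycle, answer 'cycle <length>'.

Step 0: 01001
Step 1: G0=0(const) G1=NOT G1=NOT 1=0 G2=G1&G0=1&0=0 G3=NOT G1=NOT 1=0 G4=1(const) -> 00001
Step 2: G0=0(const) G1=NOT G1=NOT 0=1 G2=G1&G0=0&0=0 G3=NOT G1=NOT 0=1 G4=1(const) -> 01011
Step 3: G0=0(const) G1=NOT G1=NOT 1=0 G2=G1&G0=1&0=0 G3=NOT G1=NOT 1=0 G4=1(const) -> 00001
Cycle of length 2 starting at step 1 -> no fixed point

Answer: cycle 2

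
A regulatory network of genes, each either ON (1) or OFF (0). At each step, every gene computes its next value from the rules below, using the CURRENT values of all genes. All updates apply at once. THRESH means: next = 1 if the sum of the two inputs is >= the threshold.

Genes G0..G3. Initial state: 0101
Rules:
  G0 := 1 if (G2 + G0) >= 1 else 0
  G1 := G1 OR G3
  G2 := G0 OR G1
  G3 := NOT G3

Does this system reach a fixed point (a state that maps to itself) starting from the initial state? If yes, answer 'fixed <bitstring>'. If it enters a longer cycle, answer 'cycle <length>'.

Answer: cycle 2

Derivation:
Step 0: 0101
Step 1: G0=(0+0>=1)=0 G1=G1|G3=1|1=1 G2=G0|G1=0|1=1 G3=NOT G3=NOT 1=0 -> 0110
Step 2: G0=(1+0>=1)=1 G1=G1|G3=1|0=1 G2=G0|G1=0|1=1 G3=NOT G3=NOT 0=1 -> 1111
Step 3: G0=(1+1>=1)=1 G1=G1|G3=1|1=1 G2=G0|G1=1|1=1 G3=NOT G3=NOT 1=0 -> 1110
Step 4: G0=(1+1>=1)=1 G1=G1|G3=1|0=1 G2=G0|G1=1|1=1 G3=NOT G3=NOT 0=1 -> 1111
Cycle of length 2 starting at step 2 -> no fixed point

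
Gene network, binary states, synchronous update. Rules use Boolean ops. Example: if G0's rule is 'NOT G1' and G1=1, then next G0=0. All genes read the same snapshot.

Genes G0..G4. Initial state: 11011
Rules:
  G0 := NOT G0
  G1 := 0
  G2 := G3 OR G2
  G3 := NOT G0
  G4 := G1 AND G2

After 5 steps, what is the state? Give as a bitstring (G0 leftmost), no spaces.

Step 1: G0=NOT G0=NOT 1=0 G1=0(const) G2=G3|G2=1|0=1 G3=NOT G0=NOT 1=0 G4=G1&G2=1&0=0 -> 00100
Step 2: G0=NOT G0=NOT 0=1 G1=0(const) G2=G3|G2=0|1=1 G3=NOT G0=NOT 0=1 G4=G1&G2=0&1=0 -> 10110
Step 3: G0=NOT G0=NOT 1=0 G1=0(const) G2=G3|G2=1|1=1 G3=NOT G0=NOT 1=0 G4=G1&G2=0&1=0 -> 00100
Step 4: G0=NOT G0=NOT 0=1 G1=0(const) G2=G3|G2=0|1=1 G3=NOT G0=NOT 0=1 G4=G1&G2=0&1=0 -> 10110
Step 5: G0=NOT G0=NOT 1=0 G1=0(const) G2=G3|G2=1|1=1 G3=NOT G0=NOT 1=0 G4=G1&G2=0&1=0 -> 00100

00100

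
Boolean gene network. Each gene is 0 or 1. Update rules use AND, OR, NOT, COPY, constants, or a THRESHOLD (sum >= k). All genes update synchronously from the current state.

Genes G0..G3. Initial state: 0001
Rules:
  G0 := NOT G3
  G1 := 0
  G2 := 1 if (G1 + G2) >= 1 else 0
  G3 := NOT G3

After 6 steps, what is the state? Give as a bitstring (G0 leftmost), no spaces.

Step 1: G0=NOT G3=NOT 1=0 G1=0(const) G2=(0+0>=1)=0 G3=NOT G3=NOT 1=0 -> 0000
Step 2: G0=NOT G3=NOT 0=1 G1=0(const) G2=(0+0>=1)=0 G3=NOT G3=NOT 0=1 -> 1001
Step 3: G0=NOT G3=NOT 1=0 G1=0(const) G2=(0+0>=1)=0 G3=NOT G3=NOT 1=0 -> 0000
Step 4: G0=NOT G3=NOT 0=1 G1=0(const) G2=(0+0>=1)=0 G3=NOT G3=NOT 0=1 -> 1001
Step 5: G0=NOT G3=NOT 1=0 G1=0(const) G2=(0+0>=1)=0 G3=NOT G3=NOT 1=0 -> 0000
Step 6: G0=NOT G3=NOT 0=1 G1=0(const) G2=(0+0>=1)=0 G3=NOT G3=NOT 0=1 -> 1001

1001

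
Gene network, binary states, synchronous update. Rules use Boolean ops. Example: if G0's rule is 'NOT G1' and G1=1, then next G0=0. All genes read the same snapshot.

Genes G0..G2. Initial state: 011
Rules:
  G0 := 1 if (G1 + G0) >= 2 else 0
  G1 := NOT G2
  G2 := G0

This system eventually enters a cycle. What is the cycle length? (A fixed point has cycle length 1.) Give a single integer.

Step 0: 011
Step 1: G0=(1+0>=2)=0 G1=NOT G2=NOT 1=0 G2=G0=0 -> 000
Step 2: G0=(0+0>=2)=0 G1=NOT G2=NOT 0=1 G2=G0=0 -> 010
Step 3: G0=(1+0>=2)=0 G1=NOT G2=NOT 0=1 G2=G0=0 -> 010
State from step 3 equals state from step 2 -> cycle length 1

Answer: 1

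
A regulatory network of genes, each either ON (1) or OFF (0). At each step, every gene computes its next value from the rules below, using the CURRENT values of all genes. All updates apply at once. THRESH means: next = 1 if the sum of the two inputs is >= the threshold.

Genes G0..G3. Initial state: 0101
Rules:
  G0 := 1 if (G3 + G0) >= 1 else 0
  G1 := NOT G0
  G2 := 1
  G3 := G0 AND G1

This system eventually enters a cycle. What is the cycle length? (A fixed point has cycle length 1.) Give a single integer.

Answer: 1

Derivation:
Step 0: 0101
Step 1: G0=(1+0>=1)=1 G1=NOT G0=NOT 0=1 G2=1(const) G3=G0&G1=0&1=0 -> 1110
Step 2: G0=(0+1>=1)=1 G1=NOT G0=NOT 1=0 G2=1(const) G3=G0&G1=1&1=1 -> 1011
Step 3: G0=(1+1>=1)=1 G1=NOT G0=NOT 1=0 G2=1(const) G3=G0&G1=1&0=0 -> 1010
Step 4: G0=(0+1>=1)=1 G1=NOT G0=NOT 1=0 G2=1(const) G3=G0&G1=1&0=0 -> 1010
State from step 4 equals state from step 3 -> cycle length 1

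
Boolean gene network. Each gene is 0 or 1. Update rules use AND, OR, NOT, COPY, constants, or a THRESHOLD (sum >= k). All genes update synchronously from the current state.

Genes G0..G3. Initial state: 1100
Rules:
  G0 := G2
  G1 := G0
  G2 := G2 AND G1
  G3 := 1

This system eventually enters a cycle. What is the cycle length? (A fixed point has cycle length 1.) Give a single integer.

Step 0: 1100
Step 1: G0=G2=0 G1=G0=1 G2=G2&G1=0&1=0 G3=1(const) -> 0101
Step 2: G0=G2=0 G1=G0=0 G2=G2&G1=0&1=0 G3=1(const) -> 0001
Step 3: G0=G2=0 G1=G0=0 G2=G2&G1=0&0=0 G3=1(const) -> 0001
State from step 3 equals state from step 2 -> cycle length 1

Answer: 1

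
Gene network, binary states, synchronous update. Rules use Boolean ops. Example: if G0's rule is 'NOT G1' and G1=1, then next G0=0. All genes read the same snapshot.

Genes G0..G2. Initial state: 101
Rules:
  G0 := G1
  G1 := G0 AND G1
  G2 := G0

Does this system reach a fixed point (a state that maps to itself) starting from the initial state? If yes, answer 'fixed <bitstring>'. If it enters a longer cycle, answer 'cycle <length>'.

Answer: fixed 000

Derivation:
Step 0: 101
Step 1: G0=G1=0 G1=G0&G1=1&0=0 G2=G0=1 -> 001
Step 2: G0=G1=0 G1=G0&G1=0&0=0 G2=G0=0 -> 000
Step 3: G0=G1=0 G1=G0&G1=0&0=0 G2=G0=0 -> 000
Fixed point reached at step 2: 000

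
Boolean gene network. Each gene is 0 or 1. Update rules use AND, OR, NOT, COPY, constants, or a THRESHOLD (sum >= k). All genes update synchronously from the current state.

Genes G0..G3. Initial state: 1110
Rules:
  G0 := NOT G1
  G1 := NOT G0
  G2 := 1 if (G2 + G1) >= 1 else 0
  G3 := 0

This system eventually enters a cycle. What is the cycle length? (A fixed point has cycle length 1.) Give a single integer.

Answer: 2

Derivation:
Step 0: 1110
Step 1: G0=NOT G1=NOT 1=0 G1=NOT G0=NOT 1=0 G2=(1+1>=1)=1 G3=0(const) -> 0010
Step 2: G0=NOT G1=NOT 0=1 G1=NOT G0=NOT 0=1 G2=(1+0>=1)=1 G3=0(const) -> 1110
State from step 2 equals state from step 0 -> cycle length 2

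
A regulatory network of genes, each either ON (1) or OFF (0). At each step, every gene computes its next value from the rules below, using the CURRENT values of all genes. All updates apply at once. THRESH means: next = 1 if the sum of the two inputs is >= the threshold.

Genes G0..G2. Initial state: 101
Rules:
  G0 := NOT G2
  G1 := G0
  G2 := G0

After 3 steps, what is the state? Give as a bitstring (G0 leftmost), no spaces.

Step 1: G0=NOT G2=NOT 1=0 G1=G0=1 G2=G0=1 -> 011
Step 2: G0=NOT G2=NOT 1=0 G1=G0=0 G2=G0=0 -> 000
Step 3: G0=NOT G2=NOT 0=1 G1=G0=0 G2=G0=0 -> 100

100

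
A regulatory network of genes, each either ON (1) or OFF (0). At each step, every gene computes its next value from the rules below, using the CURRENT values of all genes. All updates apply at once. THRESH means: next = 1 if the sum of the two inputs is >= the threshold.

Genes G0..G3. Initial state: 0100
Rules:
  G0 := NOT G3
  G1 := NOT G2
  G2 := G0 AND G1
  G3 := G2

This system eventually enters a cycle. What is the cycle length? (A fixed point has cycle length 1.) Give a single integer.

Step 0: 0100
Step 1: G0=NOT G3=NOT 0=1 G1=NOT G2=NOT 0=1 G2=G0&G1=0&1=0 G3=G2=0 -> 1100
Step 2: G0=NOT G3=NOT 0=1 G1=NOT G2=NOT 0=1 G2=G0&G1=1&1=1 G3=G2=0 -> 1110
Step 3: G0=NOT G3=NOT 0=1 G1=NOT G2=NOT 1=0 G2=G0&G1=1&1=1 G3=G2=1 -> 1011
Step 4: G0=NOT G3=NOT 1=0 G1=NOT G2=NOT 1=0 G2=G0&G1=1&0=0 G3=G2=1 -> 0001
Step 5: G0=NOT G3=NOT 1=0 G1=NOT G2=NOT 0=1 G2=G0&G1=0&0=0 G3=G2=0 -> 0100
State from step 5 equals state from step 0 -> cycle length 5

Answer: 5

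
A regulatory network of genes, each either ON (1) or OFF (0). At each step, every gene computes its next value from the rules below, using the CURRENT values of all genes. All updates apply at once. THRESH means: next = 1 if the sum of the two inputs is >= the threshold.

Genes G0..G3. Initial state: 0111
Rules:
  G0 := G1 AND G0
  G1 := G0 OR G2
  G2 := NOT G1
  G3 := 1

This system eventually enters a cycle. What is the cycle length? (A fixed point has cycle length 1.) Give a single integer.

Step 0: 0111
Step 1: G0=G1&G0=1&0=0 G1=G0|G2=0|1=1 G2=NOT G1=NOT 1=0 G3=1(const) -> 0101
Step 2: G0=G1&G0=1&0=0 G1=G0|G2=0|0=0 G2=NOT G1=NOT 1=0 G3=1(const) -> 0001
Step 3: G0=G1&G0=0&0=0 G1=G0|G2=0|0=0 G2=NOT G1=NOT 0=1 G3=1(const) -> 0011
Step 4: G0=G1&G0=0&0=0 G1=G0|G2=0|1=1 G2=NOT G1=NOT 0=1 G3=1(const) -> 0111
State from step 4 equals state from step 0 -> cycle length 4

Answer: 4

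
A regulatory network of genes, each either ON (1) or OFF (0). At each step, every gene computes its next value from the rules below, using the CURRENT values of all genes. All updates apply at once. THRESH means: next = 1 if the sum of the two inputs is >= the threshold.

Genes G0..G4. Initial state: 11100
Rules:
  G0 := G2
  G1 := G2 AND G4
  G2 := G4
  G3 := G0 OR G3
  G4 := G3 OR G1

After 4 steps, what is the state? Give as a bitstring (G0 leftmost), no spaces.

Step 1: G0=G2=1 G1=G2&G4=1&0=0 G2=G4=0 G3=G0|G3=1|0=1 G4=G3|G1=0|1=1 -> 10011
Step 2: G0=G2=0 G1=G2&G4=0&1=0 G2=G4=1 G3=G0|G3=1|1=1 G4=G3|G1=1|0=1 -> 00111
Step 3: G0=G2=1 G1=G2&G4=1&1=1 G2=G4=1 G3=G0|G3=0|1=1 G4=G3|G1=1|0=1 -> 11111
Step 4: G0=G2=1 G1=G2&G4=1&1=1 G2=G4=1 G3=G0|G3=1|1=1 G4=G3|G1=1|1=1 -> 11111

11111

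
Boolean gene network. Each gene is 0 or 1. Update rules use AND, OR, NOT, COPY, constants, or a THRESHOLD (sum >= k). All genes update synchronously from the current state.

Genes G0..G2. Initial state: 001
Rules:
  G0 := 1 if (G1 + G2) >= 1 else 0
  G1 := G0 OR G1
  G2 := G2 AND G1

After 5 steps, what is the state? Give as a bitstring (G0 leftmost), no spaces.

Step 1: G0=(0+1>=1)=1 G1=G0|G1=0|0=0 G2=G2&G1=1&0=0 -> 100
Step 2: G0=(0+0>=1)=0 G1=G0|G1=1|0=1 G2=G2&G1=0&0=0 -> 010
Step 3: G0=(1+0>=1)=1 G1=G0|G1=0|1=1 G2=G2&G1=0&1=0 -> 110
Step 4: G0=(1+0>=1)=1 G1=G0|G1=1|1=1 G2=G2&G1=0&1=0 -> 110
Step 5: G0=(1+0>=1)=1 G1=G0|G1=1|1=1 G2=G2&G1=0&1=0 -> 110

110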